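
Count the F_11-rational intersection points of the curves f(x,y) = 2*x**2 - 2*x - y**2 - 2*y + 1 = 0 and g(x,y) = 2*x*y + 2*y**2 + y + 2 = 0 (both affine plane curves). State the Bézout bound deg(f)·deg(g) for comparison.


Common zeros: {(9, 4)}; count = 1; Bézout bound = 4.

deg(f) = 2, deg(g) = 2, so Bézout bound = 4.
Scan x ∈ F_11. For each x, list the y ∈ F_11 with f(x, y) ≡ 0 and those with g(x, y) ≡ 0 (mod 11); the common zeros in that column are the intersection.
  x = 0: f ≡ 0 at y ∈ ∅; g ≡ 0 at y ∈ ∅; common: ∅.
  x = 1: f ≡ 0 at y ∈ ∅; g ≡ 0 at y ∈ {7, 8}; common: ∅.
  x = 2: f ≡ 0 at y ∈ ∅; g ≡ 0 at y ∈ {5, 9}; common: ∅.
  x = 3: f ≡ 0 at y ∈ {4, 5}; g ≡ 0 at y ∈ {1}; common: ∅.
  x = 4: f ≡ 0 at y ∈ {1, 8}; g ≡ 0 at y ∈ ∅; common: ∅.
  x = 5: f ≡ 0 at y ∈ {2, 7}; g ≡ 0 at y ∈ ∅; common: ∅.
  x = 6: f ≡ 0 at y ∈ ∅; g ≡ 0 at y ∈ ∅; common: ∅.
  x = 7: f ≡ 0 at y ∈ {2, 7}; g ≡ 0 at y ∈ {10}; common: ∅.
  x = 8: f ≡ 0 at y ∈ {1, 8}; g ≡ 0 at y ∈ {2, 6}; common: ∅.
  x = 9: f ≡ 0 at y ∈ {4, 5}; g ≡ 0 at y ∈ {3, 4}; common: {4}.
  x = 10: f ≡ 0 at y ∈ ∅; g ≡ 0 at y ∈ ∅; common: ∅.
Collecting: common zeros = {(9, 4)}, so the count is 1.
Comparison with the Bézout bound: 1 ≤ 4 = deg(f)·deg(g), as expected for curves with no common component (the affine F_11-count falls short of the bound because intersections may lie at infinity, over extension fields, or carry multiplicity).


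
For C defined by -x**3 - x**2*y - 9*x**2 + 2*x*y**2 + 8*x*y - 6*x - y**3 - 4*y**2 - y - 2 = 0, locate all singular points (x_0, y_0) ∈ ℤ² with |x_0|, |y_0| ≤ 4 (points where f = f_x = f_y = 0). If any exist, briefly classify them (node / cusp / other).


Singular points: {(-2, -3)}; classification: cusp.

Compute partial derivatives:
  f_x = -3*x**2 - 2*x*y - 18*x + 2*y**2 + 8*y - 6.
  f_y = -x**2 + 4*x*y + 8*x - 3*y**2 - 8*y - 1.
Scan x_0 ∈ {−4, ..., 4}. For each x_0, f_y(x_0, y) is a polynomial in y; find its integer roots y ∈ {−4, ..., 4}, then test f_x and f at those candidates.
  x = -4: f_y(-4, y) = -3*y**2 - 24*y - 49; no integer root y with |y| ≤ 4.
  x = -3: f_y(-3, y) = -3*y**2 - 20*y - 34; no integer root y with |y| ≤ 4.
  x = -2: f_y(-2, y) = -3*y**2 - 16*y - 21; vanishes at y ∈ {-3}. (-2, -3): f_x = 0, f = 0 — SINGULAR.
  x = -1: f_y(-1, y) = -3*y**2 - 12*y - 10; no integer root y with |y| ≤ 4.
  x = 0: f_y(0, y) = -3*y**2 - 8*y - 1; no integer root y with |y| ≤ 4.
  x = 1: f_y(1, y) = -3*y**2 - 4*y + 6; no integer root y with |y| ≤ 4.
  x = 2: f_y(2, y) = 11 - 3*y**2; no integer root y with |y| ≤ 4.
  x = 3: f_y(3, y) = -3*y**2 + 4*y + 14; no integer root y with |y| ≤ 4.
  x = 4: f_y(4, y) = -3*y**2 + 8*y + 15; no integer root y with |y| ≤ 4.
Only singular point on the grid: (-2, -3).
Classify: substitute x = -2 + u, y = -3 + v and expand: f = -u**3 - u**2*v + 2*u*v**2 - v**3 + v**2.
No constant or linear terms (consistent with a singular point). Quadratic part: v**2. Cubic part: -u**3 - u**2*v + 2*u*v**2 - v**3.
The quadratic part v**2 is a perfect square, so there is a single (double) tangent line v = 0, i.e. y = -3. Restricting the cubic part to that line (v = 0) leaves -u**3 ≠ 0, so f is not divisible by v and the branch is v² ≈ u**3 to lowest order — this is a cusp.
Classification: cusp.


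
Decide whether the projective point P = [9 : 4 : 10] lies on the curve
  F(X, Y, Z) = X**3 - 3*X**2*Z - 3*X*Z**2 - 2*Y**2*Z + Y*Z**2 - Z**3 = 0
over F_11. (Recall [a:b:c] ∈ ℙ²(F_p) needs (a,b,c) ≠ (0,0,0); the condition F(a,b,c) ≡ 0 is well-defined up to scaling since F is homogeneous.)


F(9,4,10) ≡ 3 (mod 11); P is NOT on the curve.

Evaluate F(9, 4, 10) term-by-term (mod 11).
  X**3 ↦ 1·729·1·1 = 729
  -3*X**2*Z ↦ -3·81·1·10 = -2430
  -3*X*Z**2 ↦ -3·9·1·100 = -2700
  -2*Y**2*Z ↦ -2·1·16·10 = -320
  Y*Z**2 ↦ 1·1·4·100 = 400
  -Z**3 ↦ -1·1·1·1000 = -1000
Sum: F(9, 4, 10) = (729) + (-2430) + (-2700) + (-320) + (400) + (-1000) = -5321.
Reducing mod 11: -5321 ≡ 3 (mod 11).
Since F(a, b, c) ≡ 3 ≠ 0 (mod 11), P does NOT lie on the curve.


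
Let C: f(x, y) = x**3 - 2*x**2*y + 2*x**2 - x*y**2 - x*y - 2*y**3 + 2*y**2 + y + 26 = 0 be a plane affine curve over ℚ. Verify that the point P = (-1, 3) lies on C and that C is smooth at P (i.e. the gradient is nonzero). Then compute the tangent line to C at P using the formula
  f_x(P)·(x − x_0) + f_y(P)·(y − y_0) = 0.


Tangent line at P: -x - 36*y + 107 = 0.

Step 1: f(-1, 3) = 0, so P lies on C.
Step 2: partial derivatives
  f_x(x, y) = 3*x**2 - 4*x*y + 4*x - y**2 - y, f_y(x, y) = -2*x**2 - 2*x*y - x - 6*y**2 + 4*y + 1.
  f_x(P) = -1, f_y(P) = -36 (gradient nonzero, so P is smooth).
Step 3: tangent line at P: -1·(x − -1) + -36·(y − 3) = 0.
Expanding: -x - 36*y + 107 = 0.


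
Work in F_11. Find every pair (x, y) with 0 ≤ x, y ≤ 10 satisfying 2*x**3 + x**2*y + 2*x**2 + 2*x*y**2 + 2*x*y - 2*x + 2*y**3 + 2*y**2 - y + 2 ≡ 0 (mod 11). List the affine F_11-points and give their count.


Affine F_11-points: {(0, 5), (1, 9), (2, 0), (3, 8), (4, 0), (4, 8), (4, 9), (5, 4), (5, 5), (5, 7), (6, 2), (6, 4), (6, 9), (8, 4), (8, 5), (9, 6), (10, 8)}; count = 17.

For each of the 121 pairs (x, y) ∈ F_11², evaluate f(x, y) mod 11. Record the zeros.
  x = 0: [0↦2, 1↦5, 2↦2, 3↦5, 4↦4, 5↦0, 6↦5, 7↦9, 8↦2, 9↦7, 10↦3]  zeros at y ∈ {5}
  x = 1: [0↦4, 1↦1, 2↦7, 3↦1, 4↦6, 5↦1, 6↦9, 7↦9, 8↦2, 9↦0, 10↦4]  zeros at y ∈ {9}
  x = 2: [0↦0, 1↦4, 2↦10, 3↦8, 4↦10, 5↦6, 6↦8, 7↦6, 8↦1, 9↦5, 10↦8]  zeros at y ∈ {0}
  x = 3: [0↦2, 1↦4, 2↦1, 3↦5, 4↦6, 5↦5, 6↦3, 7↦1, 8↦0, 9↦1, 10↦5]  zeros at y ∈ {8}
  x = 4: [0↦0, 1↦2, 2↦3, 3↦4, 4↦6, 5↦10, 6↦6, 7↦6, 8↦0, 9↦0, 10↦7]  zeros at y ∈ {0, 8, 9}
  x = 5: [0↦6, 1↦10, 2↦6, 3↦6, 4↦0, 5↦0, 6↦7, 7↦0, 8↦2, 9↦3, 10↦4]  zeros at y ∈ {4, 5, 7}
  x = 6: [0↦10, 1↦7, 2↦0, 3↦1, 4↦0, 5↦9, 6↦7, 7↦6, 8↦7, 9↦0, 10↦8]  zeros at y ∈ {2, 4, 9}
  x = 7: [0↦2, 1↦5, 2↦8, 3↦1, 4↦7, 5↦5, 6↦7, 7↦3, 8↦5, 9↦3, 10↦9]  zeros at y ∈ ∅
  x = 8: [0↦5, 1↦5, 2↦9, 3↦7, 4↦0, 5↦0, 6↦8, 7↦3, 8↦8, 9↦2, 10↦8]  zeros at y ∈ {4, 5}
  x = 9: [0↦9, 1↦8, 2↦4, 3↦9, 4↦2, 5↦6, 6↦0, 7↦7, 8↦6, 9↦9, 10↦6]  zeros at y ∈ {6}
  x = 10: [0↦4, 1↦4, 2↦5, 3↦8, 4↦3, 5↦2, 6↦6, 7↦5, 8↦0, 9↦3, 10↦4]  zeros at y ∈ {8}
Collecting zeros: affine points = {(0, 5), (1, 9), (2, 0), (3, 8), (4, 0), (4, 8), (4, 9), (5, 4), (5, 5), (5, 7), (6, 2), (6, 4), (6, 9), (8, 4), (8, 5), (9, 6), (10, 8)}.
Total count |C(F_11)_aff| = 17.


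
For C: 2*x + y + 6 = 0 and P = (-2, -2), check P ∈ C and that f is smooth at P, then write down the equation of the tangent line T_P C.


Tangent line at P: 2*x + y + 6 = 0.

Step 1: f(-2, -2) = 0, so P lies on C.
Step 2: partial derivatives
  f_x(x, y) = 2, f_y(x, y) = 1.
  f_x(P) = 2, f_y(P) = 1 (gradient nonzero, so P is smooth).
Step 3: tangent line at P: 2·(x − -2) + 1·(y − -2) = 0.
Expanding: 2*x + y + 6 = 0.


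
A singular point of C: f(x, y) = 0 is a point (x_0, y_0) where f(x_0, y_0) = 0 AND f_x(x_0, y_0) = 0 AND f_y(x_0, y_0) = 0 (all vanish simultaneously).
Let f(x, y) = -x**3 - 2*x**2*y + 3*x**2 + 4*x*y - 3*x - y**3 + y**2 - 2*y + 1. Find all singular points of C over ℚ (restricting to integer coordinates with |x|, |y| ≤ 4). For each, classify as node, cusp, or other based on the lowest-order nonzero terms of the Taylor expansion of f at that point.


Singular points: {(1, 0)}; classification: cusp.

Compute partial derivatives:
  f_x = -3*x**2 - 4*x*y + 6*x + 4*y - 3.
  f_y = -2*x**2 + 4*x - 3*y**2 + 2*y - 2.
Scan x_0 ∈ {−4, ..., 4}. For each x_0, f_y(x_0, y) is a polynomial in y; find its integer roots y ∈ {−4, ..., 4}, then test f_x and f at those candidates.
  x = -4: f_y(-4, y) = -3*y**2 + 2*y - 50; no integer root y with |y| ≤ 4.
  x = -3: f_y(-3, y) = -3*y**2 + 2*y - 32; no integer root y with |y| ≤ 4.
  x = -2: f_y(-2, y) = -3*y**2 + 2*y - 18; no integer root y with |y| ≤ 4.
  x = -1: f_y(-1, y) = -3*y**2 + 2*y - 8; no integer root y with |y| ≤ 4.
  x = 0: f_y(0, y) = -3*y**2 + 2*y - 2; no integer root y with |y| ≤ 4.
  x = 1: f_y(1, y) = -3*y**2 + 2*y; vanishes at y ∈ {0}. (1, 0): f_x = 0, f = 0 — SINGULAR.
  x = 2: f_y(2, y) = -3*y**2 + 2*y - 2; no integer root y with |y| ≤ 4.
  x = 3: f_y(3, y) = -3*y**2 + 2*y - 8; no integer root y with |y| ≤ 4.
  x = 4: f_y(4, y) = -3*y**2 + 2*y - 18; no integer root y with |y| ≤ 4.
Only singular point on the grid: (1, 0).
Classify: substitute x = 1 + u, y = 0 + v and expand: f = -u**3 - 2*u**2*v - v**3 + v**2.
No constant or linear terms (consistent with a singular point). Quadratic part: v**2. Cubic part: -u**3 - 2*u**2*v - v**3.
The quadratic part v**2 is a perfect square, so there is a single (double) tangent line v = 0, i.e. y = 0. Restricting the cubic part to that line (v = 0) leaves -u**3 ≠ 0, so f is not divisible by v and the branch is v² ≈ u**3 to lowest order — this is a cusp.
Classification: cusp.


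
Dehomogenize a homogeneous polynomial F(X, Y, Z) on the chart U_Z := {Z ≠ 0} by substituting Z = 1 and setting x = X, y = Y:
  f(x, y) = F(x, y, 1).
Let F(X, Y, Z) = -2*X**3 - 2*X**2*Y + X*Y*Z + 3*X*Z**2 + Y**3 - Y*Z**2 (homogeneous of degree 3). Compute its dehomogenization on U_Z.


f(x, y) = -2*x**3 - 2*x**2*y + x*y + 3*x + y**3 - y

On U_Z we set Z = 1. Each monomial c·X^i·Y^j·Z^k in F becomes c·x^i·y^j·1^k = c·x^i·y^j.
Substituting Z = 1: F(X, Y, 1) = -2*x**3 - 2*x**2*y + x*y + 3*x + y**3 - y.
Note: deg(f) ≤ deg(F) = 3; strict inequality happens when F is divisible by Z (lost terms).


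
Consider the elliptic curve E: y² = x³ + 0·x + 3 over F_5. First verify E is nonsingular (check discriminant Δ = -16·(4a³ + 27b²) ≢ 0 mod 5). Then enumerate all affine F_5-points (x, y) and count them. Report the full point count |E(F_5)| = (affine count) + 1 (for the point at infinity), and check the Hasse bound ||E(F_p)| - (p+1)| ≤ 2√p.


Affine points = {(1, 2), (1, 3), (2, 1), (2, 4), (3, 0)}; affine count = 5; |E(F_5)| = 6.

Discriminant check: Δ ∝ 4a³ + 27b² = 4·0³ + 27·3² = 4·0 + 27·9 ≡ 3 (mod 5). Nonzero ⇒ E is nonsingular.
For each x ∈ F_5, compute rhs = x³ + 0·x + 3 mod 5, then count y ∈ F_5 with y² ≡ rhs.
  x = 0: rhs = 3, matching y values: none (0 points).
  x = 1: rhs = 4, matching y values: 2, 3 (2 points).
  x = 2: rhs = 1, matching y values: 1, 4 (2 points).
  x = 3: rhs = 0, matching y values: 0 (1 points).
  x = 4: rhs = 2, matching y values: none (0 points).
Total affine count: 5.
Full point count |E(F_5)| = 5 + 1 = 6.
Hasse bound: |6 − (5+1)| = |0| = 0 ≤ 2√5 ≈ 4.4721 ✓.


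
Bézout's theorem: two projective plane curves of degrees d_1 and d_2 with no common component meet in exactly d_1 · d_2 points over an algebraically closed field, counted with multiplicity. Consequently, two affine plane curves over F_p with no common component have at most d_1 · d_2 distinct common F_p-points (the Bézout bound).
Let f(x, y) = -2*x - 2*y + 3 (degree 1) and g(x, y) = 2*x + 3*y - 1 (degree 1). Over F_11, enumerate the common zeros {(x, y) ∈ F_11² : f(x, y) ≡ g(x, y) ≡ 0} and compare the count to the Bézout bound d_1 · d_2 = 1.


Common zeros: {(9, 9)}; count = 1; Bézout bound = 1.

deg(f) = 1, deg(g) = 1, so Bézout bound = 1.
Scan x ∈ F_11. For each x, list the y ∈ F_11 with f(x, y) ≡ 0 and those with g(x, y) ≡ 0 (mod 11); the common zeros in that column are the intersection.
  x = 0: f ≡ 0 at y ∈ {7}; g ≡ 0 at y ∈ {4}; common: ∅.
  x = 1: f ≡ 0 at y ∈ {6}; g ≡ 0 at y ∈ {7}; common: ∅.
  x = 2: f ≡ 0 at y ∈ {5}; g ≡ 0 at y ∈ {10}; common: ∅.
  x = 3: f ≡ 0 at y ∈ {4}; g ≡ 0 at y ∈ {2}; common: ∅.
  x = 4: f ≡ 0 at y ∈ {3}; g ≡ 0 at y ∈ {5}; common: ∅.
  x = 5: f ≡ 0 at y ∈ {2}; g ≡ 0 at y ∈ {8}; common: ∅.
  x = 6: f ≡ 0 at y ∈ {1}; g ≡ 0 at y ∈ {0}; common: ∅.
  x = 7: f ≡ 0 at y ∈ {0}; g ≡ 0 at y ∈ {3}; common: ∅.
  x = 8: f ≡ 0 at y ∈ {10}; g ≡ 0 at y ∈ {6}; common: ∅.
  x = 9: f ≡ 0 at y ∈ {9}; g ≡ 0 at y ∈ {9}; common: {9}.
  x = 10: f ≡ 0 at y ∈ {8}; g ≡ 0 at y ∈ {1}; common: ∅.
Collecting: common zeros = {(9, 9)}, so the count is 1.
Comparison with the Bézout bound: 1 ≤ 1 = deg(f)·deg(g), as expected for curves with no common component (the bound is attained).


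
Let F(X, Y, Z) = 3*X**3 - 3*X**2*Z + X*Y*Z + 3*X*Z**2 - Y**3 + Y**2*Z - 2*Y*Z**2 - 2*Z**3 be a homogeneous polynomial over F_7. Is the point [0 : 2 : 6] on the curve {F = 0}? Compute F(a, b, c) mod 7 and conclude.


F(0,2,6) ≡ 0 (mod 7); P is on the curve.

Evaluate F(0, 2, 6) term-by-term (mod 7).
  3*X**3 ↦ 3·0·1·1 = 0
  -3*X**2*Z ↦ -3·0·1·6 = 0
  X*Y*Z ↦ 1·0·2·6 = 0
  3*X*Z**2 ↦ 3·0·1·36 = 0
  -Y**3 ↦ -1·1·8·1 = -8
  Y**2*Z ↦ 1·1·4·6 = 24
  -2*Y*Z**2 ↦ -2·1·2·36 = -144
  -2*Z**3 ↦ -2·1·1·216 = -432
Sum: F(0, 2, 6) = (0) + (0) + (0) + (0) + (-8) + (24) + (-144) + (-432) = -560.
Reducing mod 7: -560 ≡ 0 (mod 7).
Since F(a, b, c) ≡ 0 (mod 7), P lies on the curve.


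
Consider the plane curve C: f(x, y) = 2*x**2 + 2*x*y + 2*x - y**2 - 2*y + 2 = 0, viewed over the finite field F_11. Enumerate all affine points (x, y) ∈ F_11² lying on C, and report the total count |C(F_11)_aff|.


Affine F_11-points: {(0, 4), (0, 5), (2, 3), (2, 10), (5, 3), (5, 5), (6, 4), (6, 6), (9, 6), (9, 10)}; count = 10.

For each of the 121 pairs (x, y) ∈ F_11², evaluate f(x, y) mod 11. Record the zeros.
  x = 0: [0↦2, 1↦10, 2↦5, 3↦9, 4↦0, 5↦0, 6↦9, 7↦5, 8↦10, 9↦2, 10↦3]  zeros at y ∈ {4, 5}
  x = 1: [0↦6, 1↦5, 2↦2, 3↦8, 4↦1, 5↦3, 6↦3, 7↦1, 8↦8, 9↦2, 10↦5]  zeros at y ∈ ∅
  x = 2: [0↦3, 1↦4, 2↦3, 3↦0, 4↦6, 5↦10, 6↦1, 7↦1, 8↦10, 9↦6, 10↦0]  zeros at y ∈ {3, 10}
  x = 3: [0↦4, 1↦7, 2↦8, 3↦7, 4↦4, 5↦10, 6↦3, 7↦5, 8↦5, 9↦3, 10↦10]  zeros at y ∈ ∅
  x = 4: [0↦9, 1↦3, 2↦6, 3↦7, 4↦6, 5↦3, 6↦9, 7↦2, 8↦4, 9↦4, 10↦2]  zeros at y ∈ ∅
  x = 5: [0↦7, 1↦3, 2↦8, 3↦0, 4↦1, 5↦0, 6↦8, 7↦3, 8↦7, 9↦9, 10↦9]  zeros at y ∈ {3, 5}
  x = 6: [0↦9, 1↦7, 2↦3, 3↦8, 4↦0, 5↦1, 6↦0, 7↦8, 8↦3, 9↦7, 10↦9]  zeros at y ∈ {4, 6}
  x = 7: [0↦4, 1↦4, 2↦2, 3↦9, 4↦3, 5↦6, 6↦7, 7↦6, 8↦3, 9↦9, 10↦2]  zeros at y ∈ ∅
  x = 8: [0↦3, 1↦5, 2↦5, 3↦3, 4↦10, 5↦4, 6↦7, 7↦8, 8↦7, 9↦4, 10↦10]  zeros at y ∈ ∅
  x = 9: [0↦6, 1↦10, 2↦1, 3↦1, 4↦10, 5↦6, 6↦0, 7↦3, 8↦4, 9↦3, 10↦0]  zeros at y ∈ {6, 10}
  x = 10: [0↦2, 1↦8, 2↦1, 3↦3, 4↦3, 5↦1, 6↦8, 7↦2, 8↦5, 9↦6, 10↦5]  zeros at y ∈ ∅
Collecting zeros: affine points = {(0, 4), (0, 5), (2, 3), (2, 10), (5, 3), (5, 5), (6, 4), (6, 6), (9, 6), (9, 10)}.
Total count |C(F_11)_aff| = 10.


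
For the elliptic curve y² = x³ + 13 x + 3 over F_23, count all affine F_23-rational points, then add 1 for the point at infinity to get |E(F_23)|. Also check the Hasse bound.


Affine points = {(0, 7), (0, 16), (3, 0), (4, 2), (4, 21), (5, 3), (5, 20), (7, 0), (10, 11), (10, 12), (12, 1), (12, 22), (13, 0), (14, 10), (14, 13), (15, 10), (15, 13), (16, 11), (16, 12), (17, 10), (17, 13), (19, 5), (19, 18), (20, 11), (20, 12), (22, 9), (22, 14)}; affine count = 27; |E(F_23)| = 28.

Discriminant check: Δ ∝ 4a³ + 27b² = 4·13³ + 27·3² = 4·2197 + 27·9 ≡ 15 (mod 23). Nonzero ⇒ E is nonsingular.
For each x ∈ F_23, compute rhs = x³ + 13·x + 3 mod 23, then count y ∈ F_23 with y² ≡ rhs.
  x = 0: rhs = 3, matching y values: 7, 16 (2 points).
  x = 1: rhs = 17, matching y values: none (0 points).
  x = 2: rhs = 14, matching y values: none (0 points).
  x = 3: rhs = 0, matching y values: 0 (1 points).
  x = 4: rhs = 4, matching y values: 2, 21 (2 points).
  x = 5: rhs = 9, matching y values: 3, 20 (2 points).
  x = 6: rhs = 21, matching y values: none (0 points).
  x = 7: rhs = 0, matching y values: 0 (1 points).
  x = 8: rhs = 21, matching y values: none (0 points).
  x = 9: rhs = 21, matching y values: none (0 points).
  x = 10: rhs = 6, matching y values: 11, 12 (2 points).
  x = 11: rhs = 5, matching y values: none (0 points).
  x = 12: rhs = 1, matching y values: 1, 22 (2 points).
  x = 13: rhs = 0, matching y values: 0 (1 points).
  x = 14: rhs = 8, matching y values: 10, 13 (2 points).
  x = 15: rhs = 8, matching y values: 10, 13 (2 points).
  x = 16: rhs = 6, matching y values: 11, 12 (2 points).
  x = 17: rhs = 8, matching y values: 10, 13 (2 points).
  x = 18: rhs = 20, matching y values: none (0 points).
  x = 19: rhs = 2, matching y values: 5, 18 (2 points).
  x = 20: rhs = 6, matching y values: 11, 12 (2 points).
  x = 21: rhs = 15, matching y values: none (0 points).
  x = 22: rhs = 12, matching y values: 9, 14 (2 points).
Total affine count: 27.
Full point count |E(F_23)| = 27 + 1 = 28.
Hasse bound: |28 − (23+1)| = |4| = 4 ≤ 2√23 ≈ 9.5917 ✓.


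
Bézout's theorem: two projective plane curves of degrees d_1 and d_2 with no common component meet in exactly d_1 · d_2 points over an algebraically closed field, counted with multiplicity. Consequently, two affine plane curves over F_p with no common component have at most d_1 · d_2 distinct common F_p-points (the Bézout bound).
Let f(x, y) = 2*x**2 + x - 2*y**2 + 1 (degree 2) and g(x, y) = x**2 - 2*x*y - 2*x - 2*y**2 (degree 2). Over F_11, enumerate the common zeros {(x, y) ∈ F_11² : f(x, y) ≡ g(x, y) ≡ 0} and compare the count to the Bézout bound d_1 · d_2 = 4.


Common zeros: {(2, 0), (9, 8)}; count = 2; Bézout bound = 4.

deg(f) = 2, deg(g) = 2, so Bézout bound = 4.
Scan x ∈ F_11. For each x, list the y ∈ F_11 with f(x, y) ≡ 0 and those with g(x, y) ≡ 0 (mod 11); the common zeros in that column are the intersection.
  x = 0: f ≡ 0 at y ∈ ∅; g ≡ 0 at y ∈ {0}; common: ∅.
  x = 1: f ≡ 0 at y ∈ ∅; g ≡ 0 at y ∈ ∅; common: ∅.
  x = 2: f ≡ 0 at y ∈ {0}; g ≡ 0 at y ∈ {0, 9}; common: {0}.
  x = 3: f ≡ 0 at y ∈ {0}; g ≡ 0 at y ∈ {3, 5}; common: ∅.
  x = 4: f ≡ 0 at y ∈ ∅; g ≡ 0 at y ∈ ∅; common: ∅.
  x = 5: f ≡ 0 at y ∈ ∅; g ≡ 0 at y ∈ {3}; common: ∅.
  x = 6: f ≡ 0 at y ∈ {1, 10}; g ≡ 0 at y ∈ ∅; common: ∅.
  x = 7: f ≡ 0 at y ∈ {3, 8}; g ≡ 0 at y ∈ {6, 9}; common: ∅.
  x = 8: f ≡ 0 at y ∈ ∅; g ≡ 0 at y ∈ ∅; common: ∅.
  x = 9: f ≡ 0 at y ∈ {3, 8}; g ≡ 0 at y ∈ {5, 8}; common: {8}.
  x = 10: f ≡ 0 at y ∈ {1, 10}; g ≡ 0 at y ∈ ∅; common: ∅.
Collecting: common zeros = {(2, 0), (9, 8)}, so the count is 2.
Comparison with the Bézout bound: 2 ≤ 4 = deg(f)·deg(g), as expected for curves with no common component (the affine F_11-count falls short of the bound because intersections may lie at infinity, over extension fields, or carry multiplicity).


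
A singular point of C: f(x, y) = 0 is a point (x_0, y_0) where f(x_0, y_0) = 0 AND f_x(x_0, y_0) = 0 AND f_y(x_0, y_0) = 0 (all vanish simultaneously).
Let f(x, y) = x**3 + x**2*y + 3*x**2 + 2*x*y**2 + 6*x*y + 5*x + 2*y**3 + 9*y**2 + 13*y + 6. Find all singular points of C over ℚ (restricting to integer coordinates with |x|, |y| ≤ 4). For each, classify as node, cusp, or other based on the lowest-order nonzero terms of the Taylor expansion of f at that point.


Singular points: {(-1, -1)}; classification: node.

Compute partial derivatives:
  f_x = 3*x**2 + 2*x*y + 6*x + 2*y**2 + 6*y + 5.
  f_y = x**2 + 4*x*y + 6*x + 6*y**2 + 18*y + 13.
Scan x_0 ∈ {−4, ..., 4}. For each x_0, f_y(x_0, y) is a polynomial in y; find its integer roots y ∈ {−4, ..., 4}, then test f_x and f at those candidates.
  x = -4: f_y(-4, y) = 6*y**2 + 2*y + 5; no integer root y with |y| ≤ 4.
  x = -3: f_y(-3, y) = 6*y**2 + 6*y + 4; no integer root y with |y| ≤ 4.
  x = -2: f_y(-2, y) = 6*y**2 + 10*y + 5; no integer root y with |y| ≤ 4.
  x = -1: f_y(-1, y) = 6*y**2 + 14*y + 8; vanishes at y ∈ {-1}. (-1, -1): f_x = 0, f = 0 — SINGULAR.
  x = 0: f_y(0, y) = 6*y**2 + 18*y + 13; no integer root y with |y| ≤ 4.
  x = 1: f_y(1, y) = 6*y**2 + 22*y + 20; vanishes at y ∈ {-2}. (1, -2): f_x = 6 ≠ 0.
  x = 2: f_y(2, y) = 6*y**2 + 26*y + 29; no integer root y with |y| ≤ 4.
  x = 3: f_y(3, y) = 6*y**2 + 30*y + 40; no integer root y with |y| ≤ 4.
  x = 4: f_y(4, y) = 6*y**2 + 34*y + 53; no integer root y with |y| ≤ 4.
Only singular point on the grid: (-1, -1).
Classify: substitute x = -1 + u, y = -1 + v and expand: f = u**3 + u**2*v - u**2 + 2*u*v**2 + 2*v**3 + v**2.
No constant or linear terms (consistent with a singular point). Quadratic part: -u**2 + v**2. Cubic part: u**3 + u**2*v + 2*u*v**2 + 2*v**3.
The quadratic part v**2 - u**2 = (v − u)(v + u) splits into two distinct linear factors, so there are two distinct tangent lines y − -1 = ±(x − -1) — this is a node (ordinary double point).
Classification: node.


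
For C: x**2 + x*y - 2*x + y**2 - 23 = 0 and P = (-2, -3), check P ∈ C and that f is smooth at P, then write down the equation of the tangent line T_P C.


Tangent line at P: -9*x - 8*y - 42 = 0.

Step 1: f(-2, -3) = 0, so P lies on C.
Step 2: partial derivatives
  f_x(x, y) = 2*x + y - 2, f_y(x, y) = x + 2*y.
  f_x(P) = -9, f_y(P) = -8 (gradient nonzero, so P is smooth).
Step 3: tangent line at P: -9·(x − -2) + -8·(y − -3) = 0.
Expanding: -9*x - 8*y - 42 = 0.


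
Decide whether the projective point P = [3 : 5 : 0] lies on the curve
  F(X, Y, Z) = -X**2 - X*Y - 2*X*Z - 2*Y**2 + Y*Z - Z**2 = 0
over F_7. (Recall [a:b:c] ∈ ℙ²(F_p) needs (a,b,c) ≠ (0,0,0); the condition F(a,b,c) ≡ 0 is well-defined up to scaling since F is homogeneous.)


F(3,5,0) ≡ 3 (mod 7); P is NOT on the curve.

Evaluate F(3, 5, 0) term-by-term (mod 7).
  -X**2 ↦ -1·9·1·1 = -9
  -X*Y ↦ -1·3·5·1 = -15
  -2*X*Z ↦ -2·3·1·0 = 0
  -2*Y**2 ↦ -2·1·25·1 = -50
  Y*Z ↦ 1·1·5·0 = 0
  -Z**2 ↦ -1·1·1·0 = 0
Sum: F(3, 5, 0) = (-9) + (-15) + (0) + (-50) + (0) + (0) = -74.
Reducing mod 7: -74 ≡ 3 (mod 7).
Since F(a, b, c) ≡ 3 ≠ 0 (mod 7), P does NOT lie on the curve.


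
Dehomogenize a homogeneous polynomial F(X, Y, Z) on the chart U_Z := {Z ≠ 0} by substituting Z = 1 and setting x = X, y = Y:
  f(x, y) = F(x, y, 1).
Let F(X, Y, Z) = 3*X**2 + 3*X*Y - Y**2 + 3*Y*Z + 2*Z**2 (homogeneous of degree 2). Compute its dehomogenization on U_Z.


f(x, y) = 3*x**2 + 3*x*y - y**2 + 3*y + 2

On U_Z we set Z = 1. Each monomial c·X^i·Y^j·Z^k in F becomes c·x^i·y^j·1^k = c·x^i·y^j.
Substituting Z = 1: F(X, Y, 1) = 3*x**2 + 3*x*y - y**2 + 3*y + 2.
Note: deg(f) ≤ deg(F) = 2; strict inequality happens when F is divisible by Z (lost terms).


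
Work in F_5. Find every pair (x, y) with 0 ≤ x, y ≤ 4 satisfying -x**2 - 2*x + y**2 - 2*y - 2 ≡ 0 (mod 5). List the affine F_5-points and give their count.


Affine F_5-points: {(1, 0), (1, 2), (2, 0), (2, 2)}; count = 4.

For each of the 25 pairs (x, y) ∈ F_5², evaluate f(x, y) mod 5. Record the zeros.
  x = 0: [0↦3, 1↦2, 2↦3, 3↦1, 4↦1]  zeros at y ∈ ∅
  x = 1: [0↦0, 1↦4, 2↦0, 3↦3, 4↦3]  zeros at y ∈ {0, 2}
  x = 2: [0↦0, 1↦4, 2↦0, 3↦3, 4↦3]  zeros at y ∈ {0, 2}
  x = 3: [0↦3, 1↦2, 2↦3, 3↦1, 4↦1]  zeros at y ∈ ∅
  x = 4: [0↦4, 1↦3, 2↦4, 3↦2, 4↦2]  zeros at y ∈ ∅
Collecting zeros: affine points = {(1, 0), (1, 2), (2, 0), (2, 2)}.
Total count |C(F_5)_aff| = 4.


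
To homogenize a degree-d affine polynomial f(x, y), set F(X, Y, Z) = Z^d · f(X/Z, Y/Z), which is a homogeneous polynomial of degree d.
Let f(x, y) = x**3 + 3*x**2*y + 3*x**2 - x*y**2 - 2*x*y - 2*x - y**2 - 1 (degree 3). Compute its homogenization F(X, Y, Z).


F(X, Y, Z) = X**3 + 3*X**2*Y + 3*X**2*Z - X*Y**2 - 2*X*Y*Z - 2*X*Z**2 - Y**2*Z - Z**3

deg(f) = 3.
Substitute x = X/Z, y = Y/Z into f, then multiply by Z^3.
  monomial 1·x^3·y^0 ↦ 1·X^3·Y^0·Z^0.
  monomial 3·x^2·y^1 ↦ 3·X^2·Y^1·Z^0.
  monomial 3·x^2·y^0 ↦ 3·X^2·Y^0·Z^1.
  monomial -1·x^1·y^2 ↦ -1·X^1·Y^2·Z^0.
  monomial -2·x^1·y^1 ↦ -2·X^1·Y^1·Z^1.
  monomial -2·x^1·y^0 ↦ -2·X^1·Y^0·Z^2.
  monomial -1·x^0·y^2 ↦ -1·X^0·Y^2·Z^1.
  monomial -1·x^0·y^0 ↦ -1·X^0·Y^0·Z^3.
Collecting: F(X, Y, Z) = X**3 + 3*X**2*Y + 3*X**2*Z - X*Y**2 - 2*X*Y*Z - 2*X*Z**2 - Y**2*Z - Z**3.


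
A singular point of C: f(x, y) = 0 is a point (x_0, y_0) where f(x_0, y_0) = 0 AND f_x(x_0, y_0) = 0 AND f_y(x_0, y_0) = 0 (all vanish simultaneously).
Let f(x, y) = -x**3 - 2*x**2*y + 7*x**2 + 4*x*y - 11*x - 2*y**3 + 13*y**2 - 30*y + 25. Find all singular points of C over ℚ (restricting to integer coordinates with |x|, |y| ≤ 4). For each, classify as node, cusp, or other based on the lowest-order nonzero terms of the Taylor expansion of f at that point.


Singular points: {(1, 2)}; classification: cusp.

Compute partial derivatives:
  f_x = -3*x**2 - 4*x*y + 14*x + 4*y - 11.
  f_y = -2*x**2 + 4*x - 6*y**2 + 26*y - 30.
Scan x_0 ∈ {−4, ..., 4}. For each x_0, f_y(x_0, y) is a polynomial in y; find its integer roots y ∈ {−4, ..., 4}, then test f_x and f at those candidates.
  x = -4: f_y(-4, y) = -6*y**2 + 26*y - 78; no integer root y with |y| ≤ 4.
  x = -3: f_y(-3, y) = -6*y**2 + 26*y - 60; no integer root y with |y| ≤ 4.
  x = -2: f_y(-2, y) = -6*y**2 + 26*y - 46; no integer root y with |y| ≤ 4.
  x = -1: f_y(-1, y) = -6*y**2 + 26*y - 36; no integer root y with |y| ≤ 4.
  x = 0: f_y(0, y) = -6*y**2 + 26*y - 30; no integer root y with |y| ≤ 4.
  x = 1: f_y(1, y) = -6*y**2 + 26*y - 28; vanishes at y ∈ {2}. (1, 2): f_x = 0, f = 0 — SINGULAR.
  x = 2: f_y(2, y) = -6*y**2 + 26*y - 30; no integer root y with |y| ≤ 4.
  x = 3: f_y(3, y) = -6*y**2 + 26*y - 36; no integer root y with |y| ≤ 4.
  x = 4: f_y(4, y) = -6*y**2 + 26*y - 46; no integer root y with |y| ≤ 4.
Only singular point on the grid: (1, 2).
Classify: substitute x = 1 + u, y = 2 + v and expand: f = -u**3 - 2*u**2*v - 2*v**3 + v**2.
No constant or linear terms (consistent with a singular point). Quadratic part: v**2. Cubic part: -u**3 - 2*u**2*v - 2*v**3.
The quadratic part v**2 is a perfect square, so there is a single (double) tangent line v = 0, i.e. y = 2. Restricting the cubic part to that line (v = 0) leaves -u**3 ≠ 0, so f is not divisible by v and the branch is v² ≈ u**3 to lowest order — this is a cusp.
Classification: cusp.


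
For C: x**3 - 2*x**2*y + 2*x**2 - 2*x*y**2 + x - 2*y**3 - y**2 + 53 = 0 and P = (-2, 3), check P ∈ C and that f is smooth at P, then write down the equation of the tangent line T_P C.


Tangent line at P: 11*x - 44*y + 154 = 0.

Step 1: f(-2, 3) = 0, so P lies on C.
Step 2: partial derivatives
  f_x(x, y) = 3*x**2 - 4*x*y + 4*x - 2*y**2 + 1, f_y(x, y) = -2*x**2 - 4*x*y - 6*y**2 - 2*y.
  f_x(P) = 11, f_y(P) = -44 (gradient nonzero, so P is smooth).
Step 3: tangent line at P: 11·(x − -2) + -44·(y − 3) = 0.
Expanding: 11*x - 44*y + 154 = 0.


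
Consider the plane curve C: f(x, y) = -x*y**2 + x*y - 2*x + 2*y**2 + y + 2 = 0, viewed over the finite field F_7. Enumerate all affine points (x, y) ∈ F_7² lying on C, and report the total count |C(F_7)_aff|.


Affine F_7-points: {(1, 0), (1, 5), (2, 3), (3, 2), (6, 1), (6, 6)}; count = 6.

For each of the 49 pairs (x, y) ∈ F_7², evaluate f(x, y) mod 7. Record the zeros.
  x = 0: [0↦2, 1↦5, 2↦5, 3↦2, 4↦3, 5↦1, 6↦3]  zeros at y ∈ ∅
  x = 1: [0↦0, 1↦3, 2↦1, 3↦1, 4↦3, 5↦0, 6↦6]  zeros at y ∈ {0, 5}
  x = 2: [0↦5, 1↦1, 2↦4, 3↦0, 4↦3, 5↦6, 6↦2]  zeros at y ∈ {3}
  x = 3: [0↦3, 1↦6, 2↦0, 3↦6, 4↦3, 5↦5, 6↦5]  zeros at y ∈ {2}
  x = 4: [0↦1, 1↦4, 2↦3, 3↦5, 4↦3, 5↦4, 6↦1]  zeros at y ∈ ∅
  x = 5: [0↦6, 1↦2, 2↦6, 3↦4, 4↦3, 5↦3, 6↦4]  zeros at y ∈ ∅
  x = 6: [0↦4, 1↦0, 2↦2, 3↦3, 4↦3, 5↦2, 6↦0]  zeros at y ∈ {1, 6}
Collecting zeros: affine points = {(1, 0), (1, 5), (2, 3), (3, 2), (6, 1), (6, 6)}.
Total count |C(F_7)_aff| = 6.


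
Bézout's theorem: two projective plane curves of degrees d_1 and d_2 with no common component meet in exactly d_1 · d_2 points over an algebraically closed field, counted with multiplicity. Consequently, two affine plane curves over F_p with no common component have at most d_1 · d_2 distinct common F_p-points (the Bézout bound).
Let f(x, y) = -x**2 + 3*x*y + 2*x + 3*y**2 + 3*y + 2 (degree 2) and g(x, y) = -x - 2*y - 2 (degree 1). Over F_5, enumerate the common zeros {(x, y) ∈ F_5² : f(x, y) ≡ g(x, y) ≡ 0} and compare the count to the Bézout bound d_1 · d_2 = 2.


Common zeros: ∅; count = 0; Bézout bound = 2.

deg(f) = 2, deg(g) = 1, so Bézout bound = 2.
Scan x ∈ F_5. For each x, list the y ∈ F_5 with f(x, y) ≡ 0 and those with g(x, y) ≡ 0 (mod 5); the common zeros in that column are the intersection.
  x = 0: f ≡ 0 at y ∈ {2}; g ≡ 0 at y ∈ {4}; common: ∅.
  x = 1: f ≡ 0 at y ∈ {4}; g ≡ 0 at y ∈ {1}; common: ∅.
  x = 2: f ≡ 0 at y ∈ ∅; g ≡ 0 at y ∈ {3}; common: ∅.
  x = 3: f ≡ 0 at y ∈ {2, 4}; g ≡ 0 at y ∈ {0}; common: ∅.
  x = 4: f ≡ 0 at y ∈ ∅; g ≡ 0 at y ∈ {2}; common: ∅.
Collecting: common zeros = ∅, so the count is 0.
Comparison with the Bézout bound: 0 ≤ 2 = deg(f)·deg(g), as expected for curves with no common component (the affine F_5-count falls short of the bound because intersections may lie at infinity, over extension fields, or carry multiplicity).


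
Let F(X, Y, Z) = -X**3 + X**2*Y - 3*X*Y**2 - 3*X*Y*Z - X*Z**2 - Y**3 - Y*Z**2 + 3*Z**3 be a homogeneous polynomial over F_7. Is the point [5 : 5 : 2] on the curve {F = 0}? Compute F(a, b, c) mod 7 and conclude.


F(5,5,2) ≡ 6 (mod 7); P is NOT on the curve.

Evaluate F(5, 5, 2) term-by-term (mod 7).
  -X**3 ↦ -1·125·1·1 = -125
  X**2*Y ↦ 1·25·5·1 = 125
  -3*X*Y**2 ↦ -3·5·25·1 = -375
  -3*X*Y*Z ↦ -3·5·5·2 = -150
  -X*Z**2 ↦ -1·5·1·4 = -20
  -Y**3 ↦ -1·1·125·1 = -125
  -Y*Z**2 ↦ -1·1·5·4 = -20
  3*Z**3 ↦ 3·1·1·8 = 24
Sum: F(5, 5, 2) = (-125) + (125) + (-375) + (-150) + (-20) + (-125) + (-20) + (24) = -666.
Reducing mod 7: -666 ≡ 6 (mod 7).
Since F(a, b, c) ≡ 6 ≠ 0 (mod 7), P does NOT lie on the curve.


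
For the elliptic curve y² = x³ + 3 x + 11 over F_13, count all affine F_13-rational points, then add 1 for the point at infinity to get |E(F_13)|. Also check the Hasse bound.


Affine points = {(2, 5), (2, 8), (4, 3), (4, 10), (8, 1), (8, 12), (9, 0), (10, 1), (10, 12), (11, 6), (11, 7)}; affine count = 11; |E(F_13)| = 12.

Discriminant check: Δ ∝ 4a³ + 27b² = 4·3³ + 27·11² = 4·27 + 27·121 ≡ 8 (mod 13). Nonzero ⇒ E is nonsingular.
For each x ∈ F_13, compute rhs = x³ + 3·x + 11 mod 13, then count y ∈ F_13 with y² ≡ rhs.
  x = 0: rhs = 11, matching y values: none (0 points).
  x = 1: rhs = 2, matching y values: none (0 points).
  x = 2: rhs = 12, matching y values: 5, 8 (2 points).
  x = 3: rhs = 8, matching y values: none (0 points).
  x = 4: rhs = 9, matching y values: 3, 10 (2 points).
  x = 5: rhs = 8, matching y values: none (0 points).
  x = 6: rhs = 11, matching y values: none (0 points).
  x = 7: rhs = 11, matching y values: none (0 points).
  x = 8: rhs = 1, matching y values: 1, 12 (2 points).
  x = 9: rhs = 0, matching y values: 0 (1 points).
  x = 10: rhs = 1, matching y values: 1, 12 (2 points).
  x = 11: rhs = 10, matching y values: 6, 7 (2 points).
  x = 12: rhs = 7, matching y values: none (0 points).
Total affine count: 11.
Full point count |E(F_13)| = 11 + 1 = 12.
Hasse bound: |12 − (13+1)| = |-2| = 2 ≤ 2√13 ≈ 7.2111 ✓.


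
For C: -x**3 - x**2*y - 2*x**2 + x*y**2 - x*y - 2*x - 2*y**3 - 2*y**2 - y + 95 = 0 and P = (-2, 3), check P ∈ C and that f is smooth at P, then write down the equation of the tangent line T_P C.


Tangent line at P: 12*x - 81*y + 267 = 0.

Step 1: f(-2, 3) = 0, so P lies on C.
Step 2: partial derivatives
  f_x(x, y) = -3*x**2 - 2*x*y - 4*x + y**2 - y - 2, f_y(x, y) = -x**2 + 2*x*y - x - 6*y**2 - 4*y - 1.
  f_x(P) = 12, f_y(P) = -81 (gradient nonzero, so P is smooth).
Step 3: tangent line at P: 12·(x − -2) + -81·(y − 3) = 0.
Expanding: 12*x - 81*y + 267 = 0.


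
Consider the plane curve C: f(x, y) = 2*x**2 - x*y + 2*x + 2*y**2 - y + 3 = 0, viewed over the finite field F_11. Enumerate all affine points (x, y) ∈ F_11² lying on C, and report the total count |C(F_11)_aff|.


Affine F_11-points: {(1, 2), (1, 10), (3, 3), (3, 10), (4, 4), (5, 6), (5, 8), (8, 4), (8, 6), (9, 8), (10, 2), (10, 9)}; count = 12.

For each of the 121 pairs (x, y) ∈ F_11², evaluate f(x, y) mod 11. Record the zeros.
  x = 0: [0↦3, 1↦4, 2↦9, 3↦7, 4↦9, 5↦4, 6↦3, 7↦6, 8↦2, 9↦2, 10↦6]  zeros at y ∈ ∅
  x = 1: [0↦7, 1↦7, 2↦0, 3↦8, 4↦9, 5↦3, 6↦1, 7↦3, 8↦9, 9↦8, 10↦0]  zeros at y ∈ {2, 10}
  x = 2: [0↦4, 1↦3, 2↦6, 3↦2, 4↦2, 5↦6, 6↦3, 7↦4, 8↦9, 9↦7, 10↦9]  zeros at y ∈ ∅
  x = 3: [0↦5, 1↦3, 2↦5, 3↦0, 4↦10, 5↦2, 6↦9, 7↦9, 8↦2, 9↦10, 10↦0]  zeros at y ∈ {3, 10}
  x = 4: [0↦10, 1↦7, 2↦8, 3↦2, 4↦0, 5↦2, 6↦8, 7↦7, 8↦10, 9↦6, 10↦6]  zeros at y ∈ {4}
  x = 5: [0↦8, 1↦4, 2↦4, 3↦8, 4↦5, 5↦6, 6↦0, 7↦9, 8↦0, 9↦6, 10↦5]  zeros at y ∈ {6, 8}
  x = 6: [0↦10, 1↦5, 2↦4, 3↦7, 4↦3, 5↦3, 6↦7, 7↦4, 8↦5, 9↦10, 10↦8]  zeros at y ∈ ∅
  x = 7: [0↦5, 1↦10, 2↦8, 3↦10, 4↦5, 5↦4, 6↦7, 7↦3, 8↦3, 9↦7, 10↦4]  zeros at y ∈ ∅
  x = 8: [0↦4, 1↦8, 2↦5, 3↦6, 4↦0, 5↦9, 6↦0, 7↦6, 8↦5, 9↦8, 10↦4]  zeros at y ∈ {4, 6}
  x = 9: [0↦7, 1↦10, 2↦6, 3↦6, 4↦10, 5↦7, 6↦8, 7↦2, 8↦0, 9↦2, 10↦8]  zeros at y ∈ {8}
  x = 10: [0↦3, 1↦5, 2↦0, 3↦10, 4↦2, 5↦9, 6↦9, 7↦2, 8↦10, 9↦0, 10↦5]  zeros at y ∈ {2, 9}
Collecting zeros: affine points = {(1, 2), (1, 10), (3, 3), (3, 10), (4, 4), (5, 6), (5, 8), (8, 4), (8, 6), (9, 8), (10, 2), (10, 9)}.
Total count |C(F_11)_aff| = 12.


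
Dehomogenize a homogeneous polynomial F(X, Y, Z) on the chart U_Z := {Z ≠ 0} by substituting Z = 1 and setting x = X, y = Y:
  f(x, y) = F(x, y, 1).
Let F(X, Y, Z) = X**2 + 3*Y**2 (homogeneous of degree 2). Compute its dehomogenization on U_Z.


f(x, y) = x**2 + 3*y**2

On U_Z we set Z = 1. Each monomial c·X^i·Y^j·Z^k in F becomes c·x^i·y^j·1^k = c·x^i·y^j.
Substituting Z = 1: F(X, Y, 1) = x**2 + 3*y**2.
Note: deg(f) ≤ deg(F) = 2; strict inequality happens when F is divisible by Z (lost terms).


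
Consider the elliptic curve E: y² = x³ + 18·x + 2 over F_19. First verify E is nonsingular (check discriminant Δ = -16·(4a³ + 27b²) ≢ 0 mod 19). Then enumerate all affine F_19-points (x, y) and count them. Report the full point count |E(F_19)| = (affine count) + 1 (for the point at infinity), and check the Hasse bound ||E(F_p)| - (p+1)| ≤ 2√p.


Affine points = {(3, 8), (3, 11), (4, 9), (4, 10), (9, 0), (10, 2), (10, 17), (11, 7), (11, 12), (13, 1), (13, 18), (16, 4), (16, 15)}; affine count = 13; |E(F_19)| = 14.

Discriminant check: Δ ∝ 4a³ + 27b² = 4·18³ + 27·2² = 4·5832 + 27·4 ≡ 9 (mod 19). Nonzero ⇒ E is nonsingular.
For each x ∈ F_19, compute rhs = x³ + 18·x + 2 mod 19, then count y ∈ F_19 with y² ≡ rhs.
  x = 0: rhs = 2, matching y values: none (0 points).
  x = 1: rhs = 2, matching y values: none (0 points).
  x = 2: rhs = 8, matching y values: none (0 points).
  x = 3: rhs = 7, matching y values: 8, 11 (2 points).
  x = 4: rhs = 5, matching y values: 9, 10 (2 points).
  x = 5: rhs = 8, matching y values: none (0 points).
  x = 6: rhs = 3, matching y values: none (0 points).
  x = 7: rhs = 15, matching y values: none (0 points).
  x = 8: rhs = 12, matching y values: none (0 points).
  x = 9: rhs = 0, matching y values: 0 (1 points).
  x = 10: rhs = 4, matching y values: 2, 17 (2 points).
  x = 11: rhs = 11, matching y values: 7, 12 (2 points).
  x = 12: rhs = 8, matching y values: none (0 points).
  x = 13: rhs = 1, matching y values: 1, 18 (2 points).
  x = 14: rhs = 15, matching y values: none (0 points).
  x = 15: rhs = 18, matching y values: none (0 points).
  x = 16: rhs = 16, matching y values: 4, 15 (2 points).
  x = 17: rhs = 15, matching y values: none (0 points).
  x = 18: rhs = 2, matching y values: none (0 points).
Total affine count: 13.
Full point count |E(F_19)| = 13 + 1 = 14.
Hasse bound: |14 − (19+1)| = |-6| = 6 ≤ 2√19 ≈ 8.7178 ✓.


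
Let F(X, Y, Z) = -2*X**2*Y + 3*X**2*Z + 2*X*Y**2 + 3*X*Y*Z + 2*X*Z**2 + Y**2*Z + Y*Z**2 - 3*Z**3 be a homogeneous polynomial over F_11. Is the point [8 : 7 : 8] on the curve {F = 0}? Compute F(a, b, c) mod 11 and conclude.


F(8,7,8) ≡ 5 (mod 11); P is NOT on the curve.

Evaluate F(8, 7, 8) term-by-term (mod 11).
  -2*X**2*Y ↦ -2·64·7·1 = -896
  3*X**2*Z ↦ 3·64·1·8 = 1536
  2*X*Y**2 ↦ 2·8·49·1 = 784
  3*X*Y*Z ↦ 3·8·7·8 = 1344
  2*X*Z**2 ↦ 2·8·1·64 = 1024
  Y**2*Z ↦ 1·1·49·8 = 392
  Y*Z**2 ↦ 1·1·7·64 = 448
  -3*Z**3 ↦ -3·1·1·512 = -1536
Sum: F(8, 7, 8) = (-896) + (1536) + (784) + (1344) + (1024) + (392) + (448) + (-1536) = 3096.
Reducing mod 11: 3096 ≡ 5 (mod 11).
Since F(a, b, c) ≡ 5 ≠ 0 (mod 11), P does NOT lie on the curve.


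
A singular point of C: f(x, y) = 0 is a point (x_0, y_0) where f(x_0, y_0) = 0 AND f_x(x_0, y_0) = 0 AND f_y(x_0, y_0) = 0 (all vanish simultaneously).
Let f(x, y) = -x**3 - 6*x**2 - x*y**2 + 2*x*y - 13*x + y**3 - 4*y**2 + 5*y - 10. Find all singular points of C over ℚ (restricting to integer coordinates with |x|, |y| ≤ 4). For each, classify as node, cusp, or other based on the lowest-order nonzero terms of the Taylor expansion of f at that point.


Singular points: {(-2, 1)}; classification: cusp.

Compute partial derivatives:
  f_x = -3*x**2 - 12*x - y**2 + 2*y - 13.
  f_y = -2*x*y + 2*x + 3*y**2 - 8*y + 5.
Scan x_0 ∈ {−4, ..., 4}. For each x_0, f_y(x_0, y) is a polynomial in y; find its integer roots y ∈ {−4, ..., 4}, then test f_x and f at those candidates.
  x = -4: f_y(-4, y) = 3*y**2 - 3; vanishes at y ∈ {-1, 1}. (-4, -1): f_x = -16 ≠ 0; (-4, 1): f_x = -12 ≠ 0.
  x = -3: f_y(-3, y) = 3*y**2 - 2*y - 1; vanishes at y ∈ {1}. (-3, 1): f_x = -3 ≠ 0.
  x = -2: f_y(-2, y) = 3*y**2 - 4*y + 1; vanishes at y ∈ {1}. (-2, 1): f_x = 0, f = 0 — SINGULAR.
  x = -1: f_y(-1, y) = 3*y**2 - 6*y + 3; vanishes at y ∈ {1}. (-1, 1): f_x = -3 ≠ 0.
  x = 0: f_y(0, y) = 3*y**2 - 8*y + 5; vanishes at y ∈ {1}. (0, 1): f_x = -12 ≠ 0.
  x = 1: f_y(1, y) = 3*y**2 - 10*y + 7; vanishes at y ∈ {1}. (1, 1): f_x = -27 ≠ 0.
  x = 2: f_y(2, y) = 3*y**2 - 12*y + 9; vanishes at y ∈ {1, 3}. (2, 1): f_x = -48 ≠ 0; (2, 3): f_x = -52 ≠ 0.
  x = 3: f_y(3, y) = 3*y**2 - 14*y + 11; vanishes at y ∈ {1}. (3, 1): f_x = -75 ≠ 0.
  x = 4: f_y(4, y) = 3*y**2 - 16*y + 13; vanishes at y ∈ {1}. (4, 1): f_x = -108 ≠ 0.
Only singular point on the grid: (-2, 1).
Classify: substitute x = -2 + u, y = 1 + v and expand: f = -u**3 - u*v**2 + v**3 + v**2.
No constant or linear terms (consistent with a singular point). Quadratic part: v**2. Cubic part: -u**3 - u*v**2 + v**3.
The quadratic part v**2 is a perfect square, so there is a single (double) tangent line v = 0, i.e. y = 1. Restricting the cubic part to that line (v = 0) leaves -u**3 ≠ 0, so f is not divisible by v and the branch is v² ≈ u**3 to lowest order — this is a cusp.
Classification: cusp.


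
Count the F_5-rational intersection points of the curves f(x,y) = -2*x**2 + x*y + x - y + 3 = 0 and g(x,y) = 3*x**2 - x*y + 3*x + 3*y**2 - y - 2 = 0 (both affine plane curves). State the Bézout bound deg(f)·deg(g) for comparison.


Common zeros: ∅; count = 0; Bézout bound = 4.

deg(f) = 2, deg(g) = 2, so Bézout bound = 4.
Scan x ∈ F_5. For each x, list the y ∈ F_5 with f(x, y) ≡ 0 and those with g(x, y) ≡ 0 (mod 5); the common zeros in that column are the intersection.
  x = 0: f ≡ 0 at y ∈ {3}; g ≡ 0 at y ∈ {1}; common: ∅.
  x = 1: f ≡ 0 at y ∈ ∅; g ≡ 0 at y ∈ {1, 3}; common: ∅.
  x = 2: f ≡ 0 at y ∈ {3}; g ≡ 0 at y ∈ ∅; common: ∅.
  x = 3: f ≡ 0 at y ∈ {1}; g ≡ 0 at y ∈ ∅; common: ∅.
  x = 4: f ≡ 0 at y ∈ {0}; g ≡ 0 at y ∈ {2, 3}; common: ∅.
Collecting: common zeros = ∅, so the count is 0.
Comparison with the Bézout bound: 0 ≤ 4 = deg(f)·deg(g), as expected for curves with no common component (the affine F_5-count falls short of the bound because intersections may lie at infinity, over extension fields, or carry multiplicity).
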